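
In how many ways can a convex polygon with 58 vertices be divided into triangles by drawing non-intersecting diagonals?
C_56 = 6852456927844873497549658464312

These polygon triangulations are counted by the Catalan number C_n = (1/(n + 1)) · C(2n, n). For n = 56: C_56 = (1/57) · C(112, 56) = 390590044887157789360330532465784/57 = 6852456927844873497549658464312.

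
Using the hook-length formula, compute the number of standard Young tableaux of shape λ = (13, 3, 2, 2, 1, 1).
# SYT of shape (13, 3, 2, 2, 1, 1) = 42678636

Hook-length formula: f^λ = n! / Π hook(c), product over all cells c of the Young diagram. For λ = (13, 3, 2, 2, 1, 1), n = 22 boxes. Hook lengths by row (left-to-right, top-to-bottom): [18, 15, 12, 10, 9, 8, 7, 6, 5, 4, 3, 2, 1]; [7, 4, 1]; [5, 2]; [4, 1]; [2]; [1]. Product of hooks = 26336378880000. So f^λ = 22! / 26336378880000 = 1124000727777607680000 / 26336378880000 = 42678636.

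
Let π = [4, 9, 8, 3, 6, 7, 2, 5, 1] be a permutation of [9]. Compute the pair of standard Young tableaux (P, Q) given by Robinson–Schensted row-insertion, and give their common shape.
P = [1, 5, 7] / [2, 6] / [3, 8] / [4] / [9];  Q = [1, 2, 6] / [3, 5] / [4, 8] / [7] / [9];  common shape = (3, 2, 2, 1, 1)

Row-insert the values π_1, π_2, … into P one at a time, bumping the leftmost entry strictly greater than the inserted value down to the next row. The recording tableau Q records, in position (i, j), the step at which that cell was added to P.
  Insert 4 (step 1): P = [4];  Q = [1]
  Insert 9 (step 2): P = [4, 9];  Q = [1, 2]
  Insert 8 (step 3): P = [4, 8] / [9];  Q = [1, 2] / [3]
  Insert 3 (step 4): P = [3, 8] / [4] / [9];  Q = [1, 2] / [3] / [4]
  Insert 6 (step 5): P = [3, 6] / [4, 8] / [9];  Q = [1, 2] / [3, 5] / [4]
  Insert 7 (step 6): P = [3, 6, 7] / [4, 8] / [9];  Q = [1, 2, 6] / [3, 5] / [4]
  Insert 2 (step 7): P = [2, 6, 7] / [3, 8] / [4] / [9];  Q = [1, 2, 6] / [3, 5] / [4] / [7]
  Insert 5 (step 8): P = [2, 5, 7] / [3, 6] / [4, 8] / [9];  Q = [1, 2, 6] / [3, 5] / [4, 8] / [7]
  Insert 1 (step 9): P = [1, 5, 7] / [2, 6] / [3, 8] / [4] / [9];  Q = [1, 2, 6] / [3, 5] / [4, 8] / [7] / [9]
Final shape: (3, 2, 2, 1, 1).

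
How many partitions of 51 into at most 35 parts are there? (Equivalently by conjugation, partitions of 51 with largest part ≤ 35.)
p(51, parts ≤ 35) = 239259

Use the recurrence p(n, m) = p(n, m−1) + p(n−m, m): either the largest part is < m (count p(n, m−1)) or the largest part is exactly m (remove one copy of m, count p(n−m, m)). With p(0, ·) = 1 this gives p(51, parts ≤ 35) = 239259. (By conjugating Young diagrams, this also counts partitions of 51 into at most 35 parts.)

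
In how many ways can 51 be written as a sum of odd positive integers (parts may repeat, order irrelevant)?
p_odd(51) = 4097

Enumerate partitions using only odd parts via the recurrence o(n, m) = o(n, m−2) + o(n−m, m) over odd m, starting from the largest odd part ≤ n. This gives p_odd(51) = 4097. (Euler's theorem: equals the count of distinct-part partitions.)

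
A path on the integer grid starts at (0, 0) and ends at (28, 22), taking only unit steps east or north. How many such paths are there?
Number of paths = 88749815264600

A monotone lattice path from (0, 0) to (28, 22) consists of 28 east steps and 22 north steps in some order, so it is determined by which 28 of the 50 steps are east. The count is C(50, 28) = 88749815264600.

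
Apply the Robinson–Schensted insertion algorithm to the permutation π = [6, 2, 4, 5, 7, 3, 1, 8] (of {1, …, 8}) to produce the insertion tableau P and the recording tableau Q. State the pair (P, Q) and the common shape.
P = [1, 3, 5, 7, 8] / [2] / [4] / [6];  Q = [1, 3, 4, 5, 8] / [2] / [6] / [7];  common shape = (5, 1, 1, 1)

Row-insert the values π_1, π_2, … into P one at a time, bumping the leftmost entry strictly greater than the inserted value down to the next row. The recording tableau Q records, in position (i, j), the step at which that cell was added to P.
  Insert 6 (step 1): P = [6];  Q = [1]
  Insert 2 (step 2): P = [2] / [6];  Q = [1] / [2]
  Insert 4 (step 3): P = [2, 4] / [6];  Q = [1, 3] / [2]
  Insert 5 (step 4): P = [2, 4, 5] / [6];  Q = [1, 3, 4] / [2]
  Insert 7 (step 5): P = [2, 4, 5, 7] / [6];  Q = [1, 3, 4, 5] / [2]
  Insert 3 (step 6): P = [2, 3, 5, 7] / [4] / [6];  Q = [1, 3, 4, 5] / [2] / [6]
  Insert 1 (step 7): P = [1, 3, 5, 7] / [2] / [4] / [6];  Q = [1, 3, 4, 5] / [2] / [6] / [7]
  Insert 8 (step 8): P = [1, 3, 5, 7, 8] / [2] / [4] / [6];  Q = [1, 3, 4, 5, 8] / [2] / [6] / [7]
Final shape: (5, 1, 1, 1).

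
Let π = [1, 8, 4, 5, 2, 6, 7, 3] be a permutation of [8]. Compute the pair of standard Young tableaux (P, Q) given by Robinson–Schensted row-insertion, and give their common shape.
P = [1, 2, 3, 6, 7] / [4, 5] / [8];  Q = [1, 2, 4, 6, 7] / [3, 8] / [5];  common shape = (5, 2, 1)

Row-insert the values π_1, π_2, … into P one at a time, bumping the leftmost entry strictly greater than the inserted value down to the next row. The recording tableau Q records, in position (i, j), the step at which that cell was added to P.
  Insert 1 (step 1): P = [1];  Q = [1]
  Insert 8 (step 2): P = [1, 8];  Q = [1, 2]
  Insert 4 (step 3): P = [1, 4] / [8];  Q = [1, 2] / [3]
  Insert 5 (step 4): P = [1, 4, 5] / [8];  Q = [1, 2, 4] / [3]
  Insert 2 (step 5): P = [1, 2, 5] / [4] / [8];  Q = [1, 2, 4] / [3] / [5]
  Insert 6 (step 6): P = [1, 2, 5, 6] / [4] / [8];  Q = [1, 2, 4, 6] / [3] / [5]
  Insert 7 (step 7): P = [1, 2, 5, 6, 7] / [4] / [8];  Q = [1, 2, 4, 6, 7] / [3] / [5]
  Insert 3 (step 8): P = [1, 2, 3, 6, 7] / [4, 5] / [8];  Q = [1, 2, 4, 6, 7] / [3, 8] / [5]
Final shape: (5, 2, 1).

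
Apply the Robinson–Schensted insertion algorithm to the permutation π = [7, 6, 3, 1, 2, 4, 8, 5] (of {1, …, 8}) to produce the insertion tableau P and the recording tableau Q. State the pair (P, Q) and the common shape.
P = [1, 2, 4, 5] / [3, 8] / [6] / [7];  Q = [1, 5, 6, 7] / [2, 8] / [3] / [4];  common shape = (4, 2, 1, 1)

Row-insert the values π_1, π_2, … into P one at a time, bumping the leftmost entry strictly greater than the inserted value down to the next row. The recording tableau Q records, in position (i, j), the step at which that cell was added to P.
  Insert 7 (step 1): P = [7];  Q = [1]
  Insert 6 (step 2): P = [6] / [7];  Q = [1] / [2]
  Insert 3 (step 3): P = [3] / [6] / [7];  Q = [1] / [2] / [3]
  Insert 1 (step 4): P = [1] / [3] / [6] / [7];  Q = [1] / [2] / [3] / [4]
  Insert 2 (step 5): P = [1, 2] / [3] / [6] / [7];  Q = [1, 5] / [2] / [3] / [4]
  Insert 4 (step 6): P = [1, 2, 4] / [3] / [6] / [7];  Q = [1, 5, 6] / [2] / [3] / [4]
  Insert 8 (step 7): P = [1, 2, 4, 8] / [3] / [6] / [7];  Q = [1, 5, 6, 7] / [2] / [3] / [4]
  Insert 5 (step 8): P = [1, 2, 4, 5] / [3, 8] / [6] / [7];  Q = [1, 5, 6, 7] / [2, 8] / [3] / [4]
Final shape: (4, 2, 1, 1).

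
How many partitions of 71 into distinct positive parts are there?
q(71) = 32992

A partition into distinct parts is a strictly decreasing sequence summing to n. The recurrence d(n, m) = d(n, m−1) + d(n−m, m−1) (use part m at most once) with q(n) = d(n, n) gives q(71) = 32992. (Euler's theorem: # distinct-part partitions = # odd-part partitions.)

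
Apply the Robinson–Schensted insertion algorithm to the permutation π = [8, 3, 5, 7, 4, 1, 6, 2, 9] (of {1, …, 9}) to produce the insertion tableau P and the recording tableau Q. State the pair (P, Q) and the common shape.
P = [1, 2, 6, 9] / [3, 4] / [5, 7] / [8];  Q = [1, 3, 4, 9] / [2, 7] / [5, 8] / [6];  common shape = (4, 2, 2, 1)

Row-insert the values π_1, π_2, … into P one at a time, bumping the leftmost entry strictly greater than the inserted value down to the next row. The recording tableau Q records, in position (i, j), the step at which that cell was added to P.
  Insert 8 (step 1): P = [8];  Q = [1]
  Insert 3 (step 2): P = [3] / [8];  Q = [1] / [2]
  Insert 5 (step 3): P = [3, 5] / [8];  Q = [1, 3] / [2]
  Insert 7 (step 4): P = [3, 5, 7] / [8];  Q = [1, 3, 4] / [2]
  Insert 4 (step 5): P = [3, 4, 7] / [5] / [8];  Q = [1, 3, 4] / [2] / [5]
  Insert 1 (step 6): P = [1, 4, 7] / [3] / [5] / [8];  Q = [1, 3, 4] / [2] / [5] / [6]
  Insert 6 (step 7): P = [1, 4, 6] / [3, 7] / [5] / [8];  Q = [1, 3, 4] / [2, 7] / [5] / [6]
  Insert 2 (step 8): P = [1, 2, 6] / [3, 4] / [5, 7] / [8];  Q = [1, 3, 4] / [2, 7] / [5, 8] / [6]
  Insert 9 (step 9): P = [1, 2, 6, 9] / [3, 4] / [5, 7] / [8];  Q = [1, 3, 4, 9] / [2, 7] / [5, 8] / [6]
Final shape: (4, 2, 2, 1).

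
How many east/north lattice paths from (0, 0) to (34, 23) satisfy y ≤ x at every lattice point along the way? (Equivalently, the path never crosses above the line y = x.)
Number of paths = 1820529677650320

By the reflection principle (André's argument), the number of monotone paths to (34, 23) with n ≤ m that never go above y = x is C(57, 34) − C(57, 35) = 5309878226480100 − 3489348548829780 = 1820529677650320.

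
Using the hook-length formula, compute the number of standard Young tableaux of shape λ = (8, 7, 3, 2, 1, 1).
# SYT of shape (8, 7, 3, 2, 1, 1) = 1645216650

Hook-length formula: f^λ = n! / Π hook(c), product over all cells c of the Young diagram. For λ = (8, 7, 3, 2, 1, 1), n = 22 boxes. Hook lengths by row (left-to-right, top-to-bottom): [13, 10, 8, 6, 5, 4, 3, 1]; [11, 8, 6, 4, 3, 2, 1]; [6, 3, 1]; [4, 1]; [2]; [1]. Product of hooks = 683193139200. So f^λ = 22! / 683193139200 = 1124000727777607680000 / 683193139200 = 1645216650.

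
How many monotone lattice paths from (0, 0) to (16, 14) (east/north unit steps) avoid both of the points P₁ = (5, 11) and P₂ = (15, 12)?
Number of paths = 91825287

Inclusion–exclusion. Total paths: C(30, 16) = 145422675. Through P₁: C(16, 5)·C(14, 11) = 1589952. Through P₂: C(27, 15)·C(3, 1) = 52151580. Since P₁ is strictly southwest of P₂, a monotone path through both must visit P₁ then P₂; paths through both = C(16, 5)·C(11, 10)·C(3, 1) = 144144. Avoid both = 145422675 − 1589952 − 52151580 + 144144 = 91825287.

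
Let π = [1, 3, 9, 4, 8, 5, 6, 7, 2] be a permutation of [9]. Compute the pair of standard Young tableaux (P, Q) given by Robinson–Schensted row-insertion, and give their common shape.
P = [1, 2, 4, 5, 6, 7] / [3] / [8] / [9];  Q = [1, 2, 3, 5, 7, 8] / [4] / [6] / [9];  common shape = (6, 1, 1, 1)

Row-insert the values π_1, π_2, … into P one at a time, bumping the leftmost entry strictly greater than the inserted value down to the next row. The recording tableau Q records, in position (i, j), the step at which that cell was added to P.
  Insert 1 (step 1): P = [1];  Q = [1]
  Insert 3 (step 2): P = [1, 3];  Q = [1, 2]
  Insert 9 (step 3): P = [1, 3, 9];  Q = [1, 2, 3]
  Insert 4 (step 4): P = [1, 3, 4] / [9];  Q = [1, 2, 3] / [4]
  Insert 8 (step 5): P = [1, 3, 4, 8] / [9];  Q = [1, 2, 3, 5] / [4]
  Insert 5 (step 6): P = [1, 3, 4, 5] / [8] / [9];  Q = [1, 2, 3, 5] / [4] / [6]
  Insert 6 (step 7): P = [1, 3, 4, 5, 6] / [8] / [9];  Q = [1, 2, 3, 5, 7] / [4] / [6]
  Insert 7 (step 8): P = [1, 3, 4, 5, 6, 7] / [8] / [9];  Q = [1, 2, 3, 5, 7, 8] / [4] / [6]
  Insert 2 (step 9): P = [1, 2, 4, 5, 6, 7] / [3] / [8] / [9];  Q = [1, 2, 3, 5, 7, 8] / [4] / [6] / [9]
Final shape: (6, 1, 1, 1).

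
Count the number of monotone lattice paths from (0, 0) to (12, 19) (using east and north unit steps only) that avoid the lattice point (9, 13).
Number of paths = 99337245

Total paths from (0, 0) to (12, 19): C(31, 12) = 141120525. Paths through (9, 13): (paths (0, 0) → (9, 13)) × (paths (9, 13) → (12, 19)) = C(22, 9) · C(9, 3) = 497420 · 84 = 41783280. Avoidance count = 141120525 − 41783280 = 99337245.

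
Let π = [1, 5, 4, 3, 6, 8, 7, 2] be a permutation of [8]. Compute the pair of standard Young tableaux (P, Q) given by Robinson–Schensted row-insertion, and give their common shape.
P = [1, 2, 6, 7] / [3, 8] / [4] / [5];  Q = [1, 2, 5, 6] / [3, 7] / [4] / [8];  common shape = (4, 2, 1, 1)

Row-insert the values π_1, π_2, … into P one at a time, bumping the leftmost entry strictly greater than the inserted value down to the next row. The recording tableau Q records, in position (i, j), the step at which that cell was added to P.
  Insert 1 (step 1): P = [1];  Q = [1]
  Insert 5 (step 2): P = [1, 5];  Q = [1, 2]
  Insert 4 (step 3): P = [1, 4] / [5];  Q = [1, 2] / [3]
  Insert 3 (step 4): P = [1, 3] / [4] / [5];  Q = [1, 2] / [3] / [4]
  Insert 6 (step 5): P = [1, 3, 6] / [4] / [5];  Q = [1, 2, 5] / [3] / [4]
  Insert 8 (step 6): P = [1, 3, 6, 8] / [4] / [5];  Q = [1, 2, 5, 6] / [3] / [4]
  Insert 7 (step 7): P = [1, 3, 6, 7] / [4, 8] / [5];  Q = [1, 2, 5, 6] / [3, 7] / [4]
  Insert 2 (step 8): P = [1, 2, 6, 7] / [3, 8] / [4] / [5];  Q = [1, 2, 5, 6] / [3, 7] / [4] / [8]
Final shape: (4, 2, 1, 1).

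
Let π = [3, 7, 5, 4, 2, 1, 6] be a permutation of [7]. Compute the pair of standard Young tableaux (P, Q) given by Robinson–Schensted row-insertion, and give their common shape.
P = [1, 4, 6] / [2] / [3] / [5] / [7];  Q = [1, 2, 7] / [3] / [4] / [5] / [6];  common shape = (3, 1, 1, 1, 1)

Row-insert the values π_1, π_2, … into P one at a time, bumping the leftmost entry strictly greater than the inserted value down to the next row. The recording tableau Q records, in position (i, j), the step at which that cell was added to P.
  Insert 3 (step 1): P = [3];  Q = [1]
  Insert 7 (step 2): P = [3, 7];  Q = [1, 2]
  Insert 5 (step 3): P = [3, 5] / [7];  Q = [1, 2] / [3]
  Insert 4 (step 4): P = [3, 4] / [5] / [7];  Q = [1, 2] / [3] / [4]
  Insert 2 (step 5): P = [2, 4] / [3] / [5] / [7];  Q = [1, 2] / [3] / [4] / [5]
  Insert 1 (step 6): P = [1, 4] / [2] / [3] / [5] / [7];  Q = [1, 2] / [3] / [4] / [5] / [6]
  Insert 6 (step 7): P = [1, 4, 6] / [2] / [3] / [5] / [7];  Q = [1, 2, 7] / [3] / [4] / [5] / [6]
Final shape: (3, 1, 1, 1, 1).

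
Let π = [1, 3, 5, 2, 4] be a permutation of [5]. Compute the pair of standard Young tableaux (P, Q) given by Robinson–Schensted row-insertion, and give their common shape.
P = [1, 2, 4] / [3, 5];  Q = [1, 2, 3] / [4, 5];  common shape = (3, 2)

Row-insert the values π_1, π_2, … into P one at a time, bumping the leftmost entry strictly greater than the inserted value down to the next row. The recording tableau Q records, in position (i, j), the step at which that cell was added to P.
  Insert 1 (step 1): P = [1];  Q = [1]
  Insert 3 (step 2): P = [1, 3];  Q = [1, 2]
  Insert 5 (step 3): P = [1, 3, 5];  Q = [1, 2, 3]
  Insert 2 (step 4): P = [1, 2, 5] / [3];  Q = [1, 2, 3] / [4]
  Insert 4 (step 5): P = [1, 2, 4] / [3, 5];  Q = [1, 2, 3] / [4, 5]
Final shape: (3, 2).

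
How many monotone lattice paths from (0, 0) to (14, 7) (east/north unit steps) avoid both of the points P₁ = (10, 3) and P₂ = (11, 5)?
Number of paths = 61160

Inclusion–exclusion. Total paths: C(21, 14) = 116280. Through P₁: C(13, 10)·C(8, 4) = 20020. Through P₂: C(16, 11)·C(5, 3) = 43680. Since P₁ is strictly southwest of P₂, a monotone path through both must visit P₁ then P₂; paths through both = C(13, 10)·C(3, 1)·C(5, 3) = 8580. Avoid both = 116280 − 20020 − 43680 + 8580 = 61160.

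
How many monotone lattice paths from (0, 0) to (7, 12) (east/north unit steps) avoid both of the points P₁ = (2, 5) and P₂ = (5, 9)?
Number of paths = 21086

Inclusion–exclusion. Total paths: C(19, 7) = 50388. Through P₁: C(7, 2)·C(12, 5) = 16632. Through P₂: C(14, 5)·C(5, 2) = 20020. Since P₁ is strictly southwest of P₂, a monotone path through both must visit P₁ then P₂; paths through both = C(7, 2)·C(7, 3)·C(5, 2) = 7350. Avoid both = 50388 − 16632 − 20020 + 7350 = 21086.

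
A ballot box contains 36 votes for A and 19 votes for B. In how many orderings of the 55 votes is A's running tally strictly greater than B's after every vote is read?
Strict-lead orderings = 86723575044015

Total orderings of the 55 votes with 36 for A: C(55, 36) = 280576272201225. By the Bertrand ballot formula (Cycle Lemma / reflection principle), the number of orderings in which A is strictly ahead of B throughout is (p − q)/(p + q) · C(p + q, p) = (36 − 19)/(36 + 19) · 280576272201225 = 86723575044015.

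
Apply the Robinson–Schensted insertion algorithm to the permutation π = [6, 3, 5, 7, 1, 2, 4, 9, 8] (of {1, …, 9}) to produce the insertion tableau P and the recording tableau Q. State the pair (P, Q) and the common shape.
P = [1, 2, 4, 8] / [3, 5, 7, 9] / [6];  Q = [1, 3, 4, 8] / [2, 6, 7, 9] / [5];  common shape = (4, 4, 1)

Row-insert the values π_1, π_2, … into P one at a time, bumping the leftmost entry strictly greater than the inserted value down to the next row. The recording tableau Q records, in position (i, j), the step at which that cell was added to P.
  Insert 6 (step 1): P = [6];  Q = [1]
  Insert 3 (step 2): P = [3] / [6];  Q = [1] / [2]
  Insert 5 (step 3): P = [3, 5] / [6];  Q = [1, 3] / [2]
  Insert 7 (step 4): P = [3, 5, 7] / [6];  Q = [1, 3, 4] / [2]
  Insert 1 (step 5): P = [1, 5, 7] / [3] / [6];  Q = [1, 3, 4] / [2] / [5]
  Insert 2 (step 6): P = [1, 2, 7] / [3, 5] / [6];  Q = [1, 3, 4] / [2, 6] / [5]
  Insert 4 (step 7): P = [1, 2, 4] / [3, 5, 7] / [6];  Q = [1, 3, 4] / [2, 6, 7] / [5]
  Insert 9 (step 8): P = [1, 2, 4, 9] / [3, 5, 7] / [6];  Q = [1, 3, 4, 8] / [2, 6, 7] / [5]
  Insert 8 (step 9): P = [1, 2, 4, 8] / [3, 5, 7, 9] / [6];  Q = [1, 3, 4, 8] / [2, 6, 7, 9] / [5]
Final shape: (4, 4, 1).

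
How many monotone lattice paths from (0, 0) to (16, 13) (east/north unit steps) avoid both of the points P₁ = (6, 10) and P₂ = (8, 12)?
Number of paths = 64872329

Inclusion–exclusion. Total paths: C(29, 16) = 67863915. Through P₁: C(16, 6)·C(13, 10) = 2290288. Through P₂: C(20, 8)·C(9, 8) = 1133730. Since P₁ is strictly southwest of P₂, a monotone path through both must visit P₁ then P₂; paths through both = C(16, 6)·C(4, 2)·C(9, 8) = 432432. Avoid both = 67863915 − 2290288 − 1133730 + 432432 = 64872329.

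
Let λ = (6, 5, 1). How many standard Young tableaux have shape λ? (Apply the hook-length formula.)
# SYT of shape (6, 5, 1) = 1155

Hook-length formula: f^λ = n! / Π hook(c), product over all cells c of the Young diagram. For λ = (6, 5, 1), n = 12 boxes. Hook lengths by row (left-to-right, top-to-bottom): [8, 6, 5, 4, 3, 1]; [6, 4, 3, 2, 1]; [1]. Product of hooks = 414720. So f^λ = 12! / 414720 = 479001600 / 414720 = 1155.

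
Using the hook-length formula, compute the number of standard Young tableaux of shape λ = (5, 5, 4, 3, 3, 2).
# SYT of shape (5, 5, 4, 3, 3, 2) = 1066965900

Hook-length formula: f^λ = n! / Π hook(c), product over all cells c of the Young diagram. For λ = (5, 5, 4, 3, 3, 2), n = 22 boxes. Hook lengths by row (left-to-right, top-to-bottom): [10, 9, 7, 4, 2]; [9, 8, 6, 3, 1]; [7, 6, 4, 1]; [5, 4, 2]; [4, 3, 1]; [2, 1]. Product of hooks = 1053455155200. So f^λ = 22! / 1053455155200 = 1124000727777607680000 / 1053455155200 = 1066965900.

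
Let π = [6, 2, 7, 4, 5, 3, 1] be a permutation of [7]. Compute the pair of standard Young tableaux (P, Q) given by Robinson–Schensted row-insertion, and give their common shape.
P = [1, 3, 5] / [2, 7] / [4] / [6];  Q = [1, 3, 5] / [2, 4] / [6] / [7];  common shape = (3, 2, 1, 1)

Row-insert the values π_1, π_2, … into P one at a time, bumping the leftmost entry strictly greater than the inserted value down to the next row. The recording tableau Q records, in position (i, j), the step at which that cell was added to P.
  Insert 6 (step 1): P = [6];  Q = [1]
  Insert 2 (step 2): P = [2] / [6];  Q = [1] / [2]
  Insert 7 (step 3): P = [2, 7] / [6];  Q = [1, 3] / [2]
  Insert 4 (step 4): P = [2, 4] / [6, 7];  Q = [1, 3] / [2, 4]
  Insert 5 (step 5): P = [2, 4, 5] / [6, 7];  Q = [1, 3, 5] / [2, 4]
  Insert 3 (step 6): P = [2, 3, 5] / [4, 7] / [6];  Q = [1, 3, 5] / [2, 4] / [6]
  Insert 1 (step 7): P = [1, 3, 5] / [2, 7] / [4] / [6];  Q = [1, 3, 5] / [2, 4] / [6] / [7]
Final shape: (3, 2, 1, 1).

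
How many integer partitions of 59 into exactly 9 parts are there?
p(59, 9 parts) = 45812

Partitions of n into exactly k parts are in bijection with partitions of n − k into at most k parts (subtract 1 from each part). So p(59, exactly 9) = p(50, parts ≤ 9). Computing via the recurrence p(m, j) = p(m, j−1) + p(m−j, j) gives 45812.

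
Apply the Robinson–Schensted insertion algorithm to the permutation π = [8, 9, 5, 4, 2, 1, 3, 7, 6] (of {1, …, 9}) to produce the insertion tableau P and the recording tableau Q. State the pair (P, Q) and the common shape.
P = [1, 3, 6] / [2, 7] / [4, 9] / [5] / [8];  Q = [1, 2, 8] / [3, 7] / [4, 9] / [5] / [6];  common shape = (3, 2, 2, 1, 1)

Row-insert the values π_1, π_2, … into P one at a time, bumping the leftmost entry strictly greater than the inserted value down to the next row. The recording tableau Q records, in position (i, j), the step at which that cell was added to P.
  Insert 8 (step 1): P = [8];  Q = [1]
  Insert 9 (step 2): P = [8, 9];  Q = [1, 2]
  Insert 5 (step 3): P = [5, 9] / [8];  Q = [1, 2] / [3]
  Insert 4 (step 4): P = [4, 9] / [5] / [8];  Q = [1, 2] / [3] / [4]
  Insert 2 (step 5): P = [2, 9] / [4] / [5] / [8];  Q = [1, 2] / [3] / [4] / [5]
  Insert 1 (step 6): P = [1, 9] / [2] / [4] / [5] / [8];  Q = [1, 2] / [3] / [4] / [5] / [6]
  Insert 3 (step 7): P = [1, 3] / [2, 9] / [4] / [5] / [8];  Q = [1, 2] / [3, 7] / [4] / [5] / [6]
  Insert 7 (step 8): P = [1, 3, 7] / [2, 9] / [4] / [5] / [8];  Q = [1, 2, 8] / [3, 7] / [4] / [5] / [6]
  Insert 6 (step 9): P = [1, 3, 6] / [2, 7] / [4, 9] / [5] / [8];  Q = [1, 2, 8] / [3, 7] / [4, 9] / [5] / [6]
Final shape: (3, 2, 2, 1, 1).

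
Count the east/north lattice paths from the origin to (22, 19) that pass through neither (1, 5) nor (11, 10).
Number of paths = 174527037720

Inclusion–exclusion. Total paths: C(41, 22) = 244662670200. Through P₁: C(6, 1)·C(35, 21) = 13919756400. Through P₂: C(21, 11)·C(20, 11) = 59242179360. Since P₁ is strictly southwest of P₂, a monotone path through both must visit P₁ then P₂; paths through both = C(6, 1)·C(15, 10)·C(20, 11) = 3026303280. Avoid both = 244662670200 − 13919756400 − 59242179360 + 3026303280 = 174527037720.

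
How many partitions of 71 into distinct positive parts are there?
q(71) = 32992

A partition into distinct parts is a strictly decreasing sequence summing to n. The recurrence d(n, m) = d(n, m−1) + d(n−m, m−1) (use part m at most once) with q(n) = d(n, n) gives q(71) = 32992. (Euler's theorem: # distinct-part partitions = # odd-part partitions.)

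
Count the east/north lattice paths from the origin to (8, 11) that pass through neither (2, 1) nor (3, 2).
Number of paths = 43550

Inclusion–exclusion. Total paths: C(19, 8) = 75582. Through P₁: C(3, 2)·C(16, 6) = 24024. Through P₂: C(5, 3)·C(14, 5) = 20020. Since P₁ is strictly southwest of P₂, a monotone path through both must visit P₁ then P₂; paths through both = C(3, 2)·C(2, 1)·C(14, 5) = 12012. Avoid both = 75582 − 24024 − 20020 + 12012 = 43550.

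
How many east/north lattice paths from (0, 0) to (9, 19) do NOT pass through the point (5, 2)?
Number of paths = 6781215

Total paths from (0, 0) to (9, 19): C(28, 9) = 6906900. Paths through (5, 2): (paths (0, 0) → (5, 2)) × (paths (5, 2) → (9, 19)) = C(7, 5) · C(21, 4) = 21 · 5985 = 125685. Avoidance count = 6906900 − 125685 = 6781215.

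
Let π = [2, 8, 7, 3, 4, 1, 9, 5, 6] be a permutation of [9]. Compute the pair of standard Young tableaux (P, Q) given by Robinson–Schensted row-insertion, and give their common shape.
P = [1, 3, 4, 5, 6] / [2, 9] / [7] / [8];  Q = [1, 2, 5, 7, 9] / [3, 8] / [4] / [6];  common shape = (5, 2, 1, 1)

Row-insert the values π_1, π_2, … into P one at a time, bumping the leftmost entry strictly greater than the inserted value down to the next row. The recording tableau Q records, in position (i, j), the step at which that cell was added to P.
  Insert 2 (step 1): P = [2];  Q = [1]
  Insert 8 (step 2): P = [2, 8];  Q = [1, 2]
  Insert 7 (step 3): P = [2, 7] / [8];  Q = [1, 2] / [3]
  Insert 3 (step 4): P = [2, 3] / [7] / [8];  Q = [1, 2] / [3] / [4]
  Insert 4 (step 5): P = [2, 3, 4] / [7] / [8];  Q = [1, 2, 5] / [3] / [4]
  Insert 1 (step 6): P = [1, 3, 4] / [2] / [7] / [8];  Q = [1, 2, 5] / [3] / [4] / [6]
  Insert 9 (step 7): P = [1, 3, 4, 9] / [2] / [7] / [8];  Q = [1, 2, 5, 7] / [3] / [4] / [6]
  Insert 5 (step 8): P = [1, 3, 4, 5] / [2, 9] / [7] / [8];  Q = [1, 2, 5, 7] / [3, 8] / [4] / [6]
  Insert 6 (step 9): P = [1, 3, 4, 5, 6] / [2, 9] / [7] / [8];  Q = [1, 2, 5, 7, 9] / [3, 8] / [4] / [6]
Final shape: (5, 2, 1, 1).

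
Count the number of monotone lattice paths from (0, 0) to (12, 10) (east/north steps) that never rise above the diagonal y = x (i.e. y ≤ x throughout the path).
Number of paths = 149226

By the reflection principle (André's argument), the number of monotone paths to (12, 10) with n ≤ m that never go above y = x is C(22, 12) − C(22, 13) = 646646 − 497420 = 149226.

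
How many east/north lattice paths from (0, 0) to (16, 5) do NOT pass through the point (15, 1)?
Number of paths = 20269

Total paths from (0, 0) to (16, 5): C(21, 16) = 20349. Paths through (15, 1): (paths (0, 0) → (15, 1)) × (paths (15, 1) → (16, 5)) = C(16, 15) · C(5, 1) = 16 · 5 = 80. Avoidance count = 20349 − 80 = 20269.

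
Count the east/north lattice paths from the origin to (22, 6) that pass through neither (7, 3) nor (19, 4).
Number of paths = 205870

Inclusion–exclusion. Total paths: C(28, 22) = 376740. Through P₁: C(10, 7)·C(18, 15) = 97920. Through P₂: C(23, 19)·C(5, 3) = 88550. Since P₁ is strictly southwest of P₂, a monotone path through both must visit P₁ then P₂; paths through both = C(10, 7)·C(13, 12)·C(5, 3) = 15600. Avoid both = 376740 − 97920 − 88550 + 15600 = 205870.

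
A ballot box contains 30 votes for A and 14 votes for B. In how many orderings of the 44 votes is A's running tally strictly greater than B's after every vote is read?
Strict-lead orderings = 41802112192

Total orderings of the 44 votes with 30 for A: C(44, 30) = 114955808528. By the Bertrand ballot formula (Cycle Lemma / reflection principle), the number of orderings in which A is strictly ahead of B throughout is (p − q)/(p + q) · C(p + q, p) = (30 − 14)/(30 + 14) · 114955808528 = 41802112192.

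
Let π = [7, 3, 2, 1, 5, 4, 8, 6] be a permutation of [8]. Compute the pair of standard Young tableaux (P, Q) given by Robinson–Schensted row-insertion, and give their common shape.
P = [1, 4, 6] / [2, 5, 8] / [3] / [7];  Q = [1, 5, 7] / [2, 6, 8] / [3] / [4];  common shape = (3, 3, 1, 1)

Row-insert the values π_1, π_2, … into P one at a time, bumping the leftmost entry strictly greater than the inserted value down to the next row. The recording tableau Q records, in position (i, j), the step at which that cell was added to P.
  Insert 7 (step 1): P = [7];  Q = [1]
  Insert 3 (step 2): P = [3] / [7];  Q = [1] / [2]
  Insert 2 (step 3): P = [2] / [3] / [7];  Q = [1] / [2] / [3]
  Insert 1 (step 4): P = [1] / [2] / [3] / [7];  Q = [1] / [2] / [3] / [4]
  Insert 5 (step 5): P = [1, 5] / [2] / [3] / [7];  Q = [1, 5] / [2] / [3] / [4]
  Insert 4 (step 6): P = [1, 4] / [2, 5] / [3] / [7];  Q = [1, 5] / [2, 6] / [3] / [4]
  Insert 8 (step 7): P = [1, 4, 8] / [2, 5] / [3] / [7];  Q = [1, 5, 7] / [2, 6] / [3] / [4]
  Insert 6 (step 8): P = [1, 4, 6] / [2, 5, 8] / [3] / [7];  Q = [1, 5, 7] / [2, 6, 8] / [3] / [4]
Final shape: (3, 3, 1, 1).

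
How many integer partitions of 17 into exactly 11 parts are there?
p(17, 11 parts) = 11

Partitions of n into exactly k parts are in bijection with partitions of n − k into at most k parts (subtract 1 from each part). So p(17, exactly 11) = p(6, parts ≤ 11). Computing via the recurrence p(m, j) = p(m, j−1) + p(m−j, j) gives 11.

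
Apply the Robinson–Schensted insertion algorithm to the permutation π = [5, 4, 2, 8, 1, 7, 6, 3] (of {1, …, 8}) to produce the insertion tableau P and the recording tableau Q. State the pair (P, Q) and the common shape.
P = [1, 3] / [2, 6] / [4, 7] / [5, 8];  Q = [1, 4] / [2, 6] / [3, 7] / [5, 8];  common shape = (2, 2, 2, 2)

Row-insert the values π_1, π_2, … into P one at a time, bumping the leftmost entry strictly greater than the inserted value down to the next row. The recording tableau Q records, in position (i, j), the step at which that cell was added to P.
  Insert 5 (step 1): P = [5];  Q = [1]
  Insert 4 (step 2): P = [4] / [5];  Q = [1] / [2]
  Insert 2 (step 3): P = [2] / [4] / [5];  Q = [1] / [2] / [3]
  Insert 8 (step 4): P = [2, 8] / [4] / [5];  Q = [1, 4] / [2] / [3]
  Insert 1 (step 5): P = [1, 8] / [2] / [4] / [5];  Q = [1, 4] / [2] / [3] / [5]
  Insert 7 (step 6): P = [1, 7] / [2, 8] / [4] / [5];  Q = [1, 4] / [2, 6] / [3] / [5]
  Insert 6 (step 7): P = [1, 6] / [2, 7] / [4, 8] / [5];  Q = [1, 4] / [2, 6] / [3, 7] / [5]
  Insert 3 (step 8): P = [1, 3] / [2, 6] / [4, 7] / [5, 8];  Q = [1, 4] / [2, 6] / [3, 7] / [5, 8]
Final shape: (2, 2, 2, 2).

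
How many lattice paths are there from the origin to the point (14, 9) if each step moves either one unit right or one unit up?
Number of paths = 817190

A monotone lattice path from (0, 0) to (14, 9) consists of 14 east steps and 9 north steps in some order, so it is determined by which 14 of the 23 steps are east. The count is C(23, 14) = 817190.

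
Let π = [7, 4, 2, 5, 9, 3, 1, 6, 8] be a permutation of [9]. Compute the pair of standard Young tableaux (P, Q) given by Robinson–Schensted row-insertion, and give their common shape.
P = [1, 3, 6, 8] / [2, 5, 9] / [4] / [7];  Q = [1, 4, 5, 9] / [2, 6, 8] / [3] / [7];  common shape = (4, 3, 1, 1)

Row-insert the values π_1, π_2, … into P one at a time, bumping the leftmost entry strictly greater than the inserted value down to the next row. The recording tableau Q records, in position (i, j), the step at which that cell was added to P.
  Insert 7 (step 1): P = [7];  Q = [1]
  Insert 4 (step 2): P = [4] / [7];  Q = [1] / [2]
  Insert 2 (step 3): P = [2] / [4] / [7];  Q = [1] / [2] / [3]
  Insert 5 (step 4): P = [2, 5] / [4] / [7];  Q = [1, 4] / [2] / [3]
  Insert 9 (step 5): P = [2, 5, 9] / [4] / [7];  Q = [1, 4, 5] / [2] / [3]
  Insert 3 (step 6): P = [2, 3, 9] / [4, 5] / [7];  Q = [1, 4, 5] / [2, 6] / [3]
  Insert 1 (step 7): P = [1, 3, 9] / [2, 5] / [4] / [7];  Q = [1, 4, 5] / [2, 6] / [3] / [7]
  Insert 6 (step 8): P = [1, 3, 6] / [2, 5, 9] / [4] / [7];  Q = [1, 4, 5] / [2, 6, 8] / [3] / [7]
  Insert 8 (step 9): P = [1, 3, 6, 8] / [2, 5, 9] / [4] / [7];  Q = [1, 4, 5, 9] / [2, 6, 8] / [3] / [7]
Final shape: (4, 3, 1, 1).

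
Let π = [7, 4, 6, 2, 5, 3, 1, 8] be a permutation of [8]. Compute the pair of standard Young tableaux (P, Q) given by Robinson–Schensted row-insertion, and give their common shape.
P = [1, 3, 8] / [2, 5] / [4] / [6] / [7];  Q = [1, 3, 8] / [2, 5] / [4] / [6] / [7];  common shape = (3, 2, 1, 1, 1)

Row-insert the values π_1, π_2, … into P one at a time, bumping the leftmost entry strictly greater than the inserted value down to the next row. The recording tableau Q records, in position (i, j), the step at which that cell was added to P.
  Insert 7 (step 1): P = [7];  Q = [1]
  Insert 4 (step 2): P = [4] / [7];  Q = [1] / [2]
  Insert 6 (step 3): P = [4, 6] / [7];  Q = [1, 3] / [2]
  Insert 2 (step 4): P = [2, 6] / [4] / [7];  Q = [1, 3] / [2] / [4]
  Insert 5 (step 5): P = [2, 5] / [4, 6] / [7];  Q = [1, 3] / [2, 5] / [4]
  Insert 3 (step 6): P = [2, 3] / [4, 5] / [6] / [7];  Q = [1, 3] / [2, 5] / [4] / [6]
  Insert 1 (step 7): P = [1, 3] / [2, 5] / [4] / [6] / [7];  Q = [1, 3] / [2, 5] / [4] / [6] / [7]
  Insert 8 (step 8): P = [1, 3, 8] / [2, 5] / [4] / [6] / [7];  Q = [1, 3, 8] / [2, 5] / [4] / [6] / [7]
Final shape: (3, 2, 1, 1, 1).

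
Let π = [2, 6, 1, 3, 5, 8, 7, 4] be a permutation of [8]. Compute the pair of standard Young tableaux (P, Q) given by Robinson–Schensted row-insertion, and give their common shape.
P = [1, 3, 4, 7] / [2, 5, 8] / [6];  Q = [1, 2, 5, 6] / [3, 4, 7] / [8];  common shape = (4, 3, 1)

Row-insert the values π_1, π_2, … into P one at a time, bumping the leftmost entry strictly greater than the inserted value down to the next row. The recording tableau Q records, in position (i, j), the step at which that cell was added to P.
  Insert 2 (step 1): P = [2];  Q = [1]
  Insert 6 (step 2): P = [2, 6];  Q = [1, 2]
  Insert 1 (step 3): P = [1, 6] / [2];  Q = [1, 2] / [3]
  Insert 3 (step 4): P = [1, 3] / [2, 6];  Q = [1, 2] / [3, 4]
  Insert 5 (step 5): P = [1, 3, 5] / [2, 6];  Q = [1, 2, 5] / [3, 4]
  Insert 8 (step 6): P = [1, 3, 5, 8] / [2, 6];  Q = [1, 2, 5, 6] / [3, 4]
  Insert 7 (step 7): P = [1, 3, 5, 7] / [2, 6, 8];  Q = [1, 2, 5, 6] / [3, 4, 7]
  Insert 4 (step 8): P = [1, 3, 4, 7] / [2, 5, 8] / [6];  Q = [1, 2, 5, 6] / [3, 4, 7] / [8]
Final shape: (4, 3, 1).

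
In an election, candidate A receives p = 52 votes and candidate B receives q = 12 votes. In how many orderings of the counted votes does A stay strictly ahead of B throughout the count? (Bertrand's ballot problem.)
Strict-lead orderings = 2052634189410

Total orderings of the 64 votes with 52 for A: C(64, 52) = 3284214703056. By the Bertrand ballot formula (Cycle Lemma / reflection principle), the number of orderings in which A is strictly ahead of B throughout is (p − q)/(p + q) · C(p + q, p) = (52 − 12)/(52 + 12) · 3284214703056 = 2052634189410.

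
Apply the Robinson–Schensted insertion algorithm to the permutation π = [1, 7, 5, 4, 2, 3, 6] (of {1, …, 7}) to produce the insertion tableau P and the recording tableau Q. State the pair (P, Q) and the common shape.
P = [1, 2, 3, 6] / [4] / [5] / [7];  Q = [1, 2, 6, 7] / [3] / [4] / [5];  common shape = (4, 1, 1, 1)

Row-insert the values π_1, π_2, … into P one at a time, bumping the leftmost entry strictly greater than the inserted value down to the next row. The recording tableau Q records, in position (i, j), the step at which that cell was added to P.
  Insert 1 (step 1): P = [1];  Q = [1]
  Insert 7 (step 2): P = [1, 7];  Q = [1, 2]
  Insert 5 (step 3): P = [1, 5] / [7];  Q = [1, 2] / [3]
  Insert 4 (step 4): P = [1, 4] / [5] / [7];  Q = [1, 2] / [3] / [4]
  Insert 2 (step 5): P = [1, 2] / [4] / [5] / [7];  Q = [1, 2] / [3] / [4] / [5]
  Insert 3 (step 6): P = [1, 2, 3] / [4] / [5] / [7];  Q = [1, 2, 6] / [3] / [4] / [5]
  Insert 6 (step 7): P = [1, 2, 3, 6] / [4] / [5] / [7];  Q = [1, 2, 6, 7] / [3] / [4] / [5]
Final shape: (4, 1, 1, 1).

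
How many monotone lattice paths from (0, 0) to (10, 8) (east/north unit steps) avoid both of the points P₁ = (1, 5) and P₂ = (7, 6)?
Number of paths = 25698

Inclusion–exclusion. Total paths: C(18, 10) = 43758. Through P₁: C(6, 1)·C(12, 9) = 1320. Through P₂: C(13, 7)·C(5, 3) = 17160. Since P₁ is strictly southwest of P₂, a monotone path through both must visit P₁ then P₂; paths through both = C(6, 1)·C(7, 6)·C(5, 3) = 420. Avoid both = 43758 − 1320 − 17160 + 420 = 25698.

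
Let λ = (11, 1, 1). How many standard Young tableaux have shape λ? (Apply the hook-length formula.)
# SYT of shape (11, 1, 1) = 66

Hook-length formula: f^λ = n! / Π hook(c), product over all cells c of the Young diagram. For λ = (11, 1, 1), n = 13 boxes. Hook lengths by row (left-to-right, top-to-bottom): [13, 10, 9, 8, 7, 6, 5, 4, 3, 2, 1]; [2]; [1]. Product of hooks = 94348800. So f^λ = 13! / 94348800 = 6227020800 / 94348800 = 66.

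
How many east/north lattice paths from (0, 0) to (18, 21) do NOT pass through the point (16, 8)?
Number of paths = 62281919535

Total paths from (0, 0) to (18, 21): C(39, 18) = 62359143990. Paths through (16, 8): (paths (0, 0) → (16, 8)) × (paths (16, 8) → (18, 21)) = C(24, 16) · C(15, 2) = 735471 · 105 = 77224455. Avoidance count = 62359143990 − 77224455 = 62281919535.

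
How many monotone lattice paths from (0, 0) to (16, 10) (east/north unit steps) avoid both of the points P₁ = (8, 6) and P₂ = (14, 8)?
Number of paths = 2411134

Inclusion–exclusion. Total paths: C(26, 16) = 5311735. Through P₁: C(14, 8)·C(12, 8) = 1486485. Through P₂: C(22, 14)·C(4, 2) = 1918620. Since P₁ is strictly southwest of P₂, a monotone path through both must visit P₁ then P₂; paths through both = C(14, 8)·C(8, 6)·C(4, 2) = 504504. Avoid both = 5311735 − 1486485 − 1918620 + 504504 = 2411134.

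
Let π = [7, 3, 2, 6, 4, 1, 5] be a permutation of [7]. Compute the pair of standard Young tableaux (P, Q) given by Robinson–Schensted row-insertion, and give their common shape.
P = [1, 4, 5] / [2, 6] / [3] / [7];  Q = [1, 4, 7] / [2, 5] / [3] / [6];  common shape = (3, 2, 1, 1)

Row-insert the values π_1, π_2, … into P one at a time, bumping the leftmost entry strictly greater than the inserted value down to the next row. The recording tableau Q records, in position (i, j), the step at which that cell was added to P.
  Insert 7 (step 1): P = [7];  Q = [1]
  Insert 3 (step 2): P = [3] / [7];  Q = [1] / [2]
  Insert 2 (step 3): P = [2] / [3] / [7];  Q = [1] / [2] / [3]
  Insert 6 (step 4): P = [2, 6] / [3] / [7];  Q = [1, 4] / [2] / [3]
  Insert 4 (step 5): P = [2, 4] / [3, 6] / [7];  Q = [1, 4] / [2, 5] / [3]
  Insert 1 (step 6): P = [1, 4] / [2, 6] / [3] / [7];  Q = [1, 4] / [2, 5] / [3] / [6]
  Insert 5 (step 7): P = [1, 4, 5] / [2, 6] / [3] / [7];  Q = [1, 4, 7] / [2, 5] / [3] / [6]
Final shape: (3, 2, 1, 1).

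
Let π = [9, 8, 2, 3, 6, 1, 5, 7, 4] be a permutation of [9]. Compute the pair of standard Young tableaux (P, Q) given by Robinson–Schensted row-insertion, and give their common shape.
P = [1, 3, 4, 7] / [2, 5] / [6] / [8] / [9];  Q = [1, 4, 5, 8] / [2, 7] / [3] / [6] / [9];  common shape = (4, 2, 1, 1, 1)

Row-insert the values π_1, π_2, … into P one at a time, bumping the leftmost entry strictly greater than the inserted value down to the next row. The recording tableau Q records, in position (i, j), the step at which that cell was added to P.
  Insert 9 (step 1): P = [9];  Q = [1]
  Insert 8 (step 2): P = [8] / [9];  Q = [1] / [2]
  Insert 2 (step 3): P = [2] / [8] / [9];  Q = [1] / [2] / [3]
  Insert 3 (step 4): P = [2, 3] / [8] / [9];  Q = [1, 4] / [2] / [3]
  Insert 6 (step 5): P = [2, 3, 6] / [8] / [9];  Q = [1, 4, 5] / [2] / [3]
  Insert 1 (step 6): P = [1, 3, 6] / [2] / [8] / [9];  Q = [1, 4, 5] / [2] / [3] / [6]
  Insert 5 (step 7): P = [1, 3, 5] / [2, 6] / [8] / [9];  Q = [1, 4, 5] / [2, 7] / [3] / [6]
  Insert 7 (step 8): P = [1, 3, 5, 7] / [2, 6] / [8] / [9];  Q = [1, 4, 5, 8] / [2, 7] / [3] / [6]
  Insert 4 (step 9): P = [1, 3, 4, 7] / [2, 5] / [6] / [8] / [9];  Q = [1, 4, 5, 8] / [2, 7] / [3] / [6] / [9]
Final shape: (4, 2, 1, 1, 1).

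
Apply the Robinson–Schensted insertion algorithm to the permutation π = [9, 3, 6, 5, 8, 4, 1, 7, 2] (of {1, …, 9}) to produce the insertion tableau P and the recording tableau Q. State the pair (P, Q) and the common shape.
P = [1, 2, 7] / [3, 4] / [5, 8] / [6] / [9];  Q = [1, 3, 5] / [2, 8] / [4, 9] / [6] / [7];  common shape = (3, 2, 2, 1, 1)

Row-insert the values π_1, π_2, … into P one at a time, bumping the leftmost entry strictly greater than the inserted value down to the next row. The recording tableau Q records, in position (i, j), the step at which that cell was added to P.
  Insert 9 (step 1): P = [9];  Q = [1]
  Insert 3 (step 2): P = [3] / [9];  Q = [1] / [2]
  Insert 6 (step 3): P = [3, 6] / [9];  Q = [1, 3] / [2]
  Insert 5 (step 4): P = [3, 5] / [6] / [9];  Q = [1, 3] / [2] / [4]
  Insert 8 (step 5): P = [3, 5, 8] / [6] / [9];  Q = [1, 3, 5] / [2] / [4]
  Insert 4 (step 6): P = [3, 4, 8] / [5] / [6] / [9];  Q = [1, 3, 5] / [2] / [4] / [6]
  Insert 1 (step 7): P = [1, 4, 8] / [3] / [5] / [6] / [9];  Q = [1, 3, 5] / [2] / [4] / [6] / [7]
  Insert 7 (step 8): P = [1, 4, 7] / [3, 8] / [5] / [6] / [9];  Q = [1, 3, 5] / [2, 8] / [4] / [6] / [7]
  Insert 2 (step 9): P = [1, 2, 7] / [3, 4] / [5, 8] / [6] / [9];  Q = [1, 3, 5] / [2, 8] / [4, 9] / [6] / [7]
Final shape: (3, 2, 2, 1, 1).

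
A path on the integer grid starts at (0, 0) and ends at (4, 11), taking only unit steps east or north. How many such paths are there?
Number of paths = 1365

A monotone lattice path from (0, 0) to (4, 11) consists of 4 east steps and 11 north steps in some order, so it is determined by which 4 of the 15 steps are east. The count is C(15, 4) = 1365.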